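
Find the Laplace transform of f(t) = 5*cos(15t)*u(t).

Standard pair: cos(wt)*u(t) <-> s/(s^2+w^2)
With w = 15: L{5*cos(15t)*u(t)} = 5s/(s^2+225)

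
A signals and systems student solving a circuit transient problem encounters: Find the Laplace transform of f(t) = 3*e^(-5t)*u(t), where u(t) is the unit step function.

Standard Laplace transform pair:
e^(-at)*u(t) <-> 1/(s+a)
With a = 5: L{3*e^(-5t)*u(t)} = 3/(s+5), ROC: Re(s) > -5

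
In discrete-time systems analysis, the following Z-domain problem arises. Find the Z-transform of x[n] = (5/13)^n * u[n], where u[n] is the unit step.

The Z-transform of a^n * u[n] is z/(z-a) for |z| > |a|.
Here a = 5/13, so X(z) = z/(z - (5/13)) = 13z/(13z - 5)
ROC: |z| > 5/13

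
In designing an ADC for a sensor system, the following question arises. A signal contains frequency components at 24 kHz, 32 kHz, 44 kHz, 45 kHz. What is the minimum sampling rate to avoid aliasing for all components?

The highest frequency component is f_max = 45 kHz.
Nyquist rate = 2 * f_max = 2 * 45 kHz = 90 kHz.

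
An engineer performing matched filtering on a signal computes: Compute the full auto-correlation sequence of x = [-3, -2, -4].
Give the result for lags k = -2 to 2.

r_xx[k] = sum_m x[m]*x[m+k], indexed from 0, for k = -2 to 2:
  r_xx[-2] = x[2]*x[0] = 12
  r_xx[-1] = x[1]*x[0] + x[2]*x[1] = 14
  r_xx[0] = x[0]*x[0] + x[1]*x[1] + x[2]*x[2] = 29
  r_xx[1] = x[0]*x[1] + x[1]*x[2] = 14
  r_xx[2] = x[0]*x[2] = 12
r_xx = [12, 14, 29, 14, 12]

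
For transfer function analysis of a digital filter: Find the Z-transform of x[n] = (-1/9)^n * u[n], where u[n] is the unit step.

The Z-transform of a^n * u[n] is z/(z-a) for |z| > |a|.
Here a = -1/9, so X(z) = z/(z - (-1/9)) = 9z/(9z + 1)
ROC: |z| > 1/9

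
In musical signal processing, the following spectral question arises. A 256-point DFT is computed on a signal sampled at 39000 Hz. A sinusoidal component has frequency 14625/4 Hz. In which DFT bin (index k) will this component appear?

DFT frequency resolution = f_s/N = 39000/256 = 4875/32 Hz
Bin index k = f_signal / resolution = 14625/4 / 4875/32 = 24
The signal frequency 14625/4 Hz falls in DFT bin k = 24.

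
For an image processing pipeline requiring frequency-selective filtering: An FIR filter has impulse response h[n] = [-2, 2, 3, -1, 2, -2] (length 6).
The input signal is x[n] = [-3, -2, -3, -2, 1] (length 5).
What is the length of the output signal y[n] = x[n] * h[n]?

For linear convolution, the output length is:
len(y) = len(x) + len(h) - 1 = 5 + 6 - 1 = 10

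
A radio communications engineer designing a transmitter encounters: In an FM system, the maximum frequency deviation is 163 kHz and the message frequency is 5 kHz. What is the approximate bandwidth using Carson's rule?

Carson's rule: BW = 2*(delta_f + f_m)
= 2*(163 + 5) kHz = 336 kHz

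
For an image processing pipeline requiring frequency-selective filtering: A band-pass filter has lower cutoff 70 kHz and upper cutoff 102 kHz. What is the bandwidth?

Bandwidth = f_high - f_low
= 102 kHz - 70 kHz = 32 kHz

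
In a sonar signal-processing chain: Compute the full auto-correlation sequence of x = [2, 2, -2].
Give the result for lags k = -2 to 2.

r_xx[k] = sum_m x[m]*x[m+k], indexed from 0, for k = -2 to 2:
  r_xx[-2] = x[2]*x[0] = -4
  r_xx[-1] = x[1]*x[0] + x[2]*x[1] = 0
  r_xx[0] = x[0]*x[0] + x[1]*x[1] + x[2]*x[2] = 12
  r_xx[1] = x[0]*x[1] + x[1]*x[2] = 0
  r_xx[2] = x[0]*x[2] = -4
r_xx = [-4, 0, 12, 0, -4]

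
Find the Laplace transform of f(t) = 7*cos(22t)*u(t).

Standard pair: cos(wt)*u(t) <-> s/(s^2+w^2)
With w = 22: L{7*cos(22t)*u(t)} = 7s/(s^2+484)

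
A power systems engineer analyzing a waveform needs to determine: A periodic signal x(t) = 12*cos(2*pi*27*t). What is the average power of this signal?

Average power of A*cos(wt) is A^2/2.
P = 12^2 / 2 = 144/2 = 72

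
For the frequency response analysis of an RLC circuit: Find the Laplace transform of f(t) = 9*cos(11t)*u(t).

Standard pair: cos(wt)*u(t) <-> s/(s^2+w^2)
With w = 11: L{9*cos(11t)*u(t)} = 9s/(s^2+121)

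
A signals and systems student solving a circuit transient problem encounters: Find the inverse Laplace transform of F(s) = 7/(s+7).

Standard pair: k/(s+a) <-> k*e^(-at)*u(t)
With k=7, a=7: f(t) = 7*e^(-7t)*u(t)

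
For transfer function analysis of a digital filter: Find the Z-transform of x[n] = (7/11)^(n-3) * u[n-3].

Time-shifting property: if X(z) = Z{x[n]}, then Z{x[n-d]} = z^(-d) * X(z)
X(z) = z/(z - 7/11) for x[n] = (7/11)^n * u[n]
Z{x[n-3]} = z^(-3) * z/(z - 7/11) = z^(-2)/(z - 7/11)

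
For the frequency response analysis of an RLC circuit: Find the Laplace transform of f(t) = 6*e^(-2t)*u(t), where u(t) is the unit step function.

Standard Laplace transform pair:
e^(-at)*u(t) <-> 1/(s+a)
With a = 2: L{6*e^(-2t)*u(t)} = 6/(s+2), ROC: Re(s) > -2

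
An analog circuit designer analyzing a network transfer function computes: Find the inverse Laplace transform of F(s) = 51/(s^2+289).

Standard pair: w/(s^2+w^2) <-> sin(wt)*u(t)
Recognize w^2 = 289, so w = 17; numerator 51 = 3*17.
f(t) = 3*sin(17t)*u(t)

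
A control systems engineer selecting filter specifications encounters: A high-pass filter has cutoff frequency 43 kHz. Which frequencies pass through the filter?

A high-pass filter passes all frequencies above the cutoff frequency 43 kHz and attenuates lower frequencies.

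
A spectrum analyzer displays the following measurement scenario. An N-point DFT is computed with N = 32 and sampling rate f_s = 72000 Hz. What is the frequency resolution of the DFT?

DFT frequency resolution = f_s / N
= 72000 / 32 = 2250 Hz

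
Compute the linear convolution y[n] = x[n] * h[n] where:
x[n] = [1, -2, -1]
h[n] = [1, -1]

y[n] = sum_k x[k]*h[n-k]. Output length = len(x) + len(h) - 1 = 3 + 2 - 1 = 4.
y[0] = 1*1 = 1
y[1] = -2*1 + 1*-1 = -3
y[2] = -1*1 + -2*-1 = 1
y[3] = -1*-1 = 1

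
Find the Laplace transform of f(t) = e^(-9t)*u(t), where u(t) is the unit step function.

Standard Laplace transform pair:
e^(-at)*u(t) <-> 1/(s+a)
With a = 9: L{e^(-9t)*u(t)} = 1/(s+9), ROC: Re(s) > -9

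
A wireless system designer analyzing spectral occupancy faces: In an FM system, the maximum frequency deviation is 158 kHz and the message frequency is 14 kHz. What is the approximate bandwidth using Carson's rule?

Carson's rule: BW = 2*(delta_f + f_m)
= 2*(158 + 14) kHz = 344 kHz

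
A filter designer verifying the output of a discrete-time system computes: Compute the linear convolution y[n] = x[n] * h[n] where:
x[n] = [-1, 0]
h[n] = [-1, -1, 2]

y[n] = sum_k x[k]*h[n-k]. Output length = len(x) + len(h) - 1 = 2 + 3 - 1 = 4.
y[0] = -1*-1 = 1
y[1] = 0*-1 + -1*-1 = 1
y[2] = 0*-1 + -1*2 = -2
y[3] = 0*2 = 0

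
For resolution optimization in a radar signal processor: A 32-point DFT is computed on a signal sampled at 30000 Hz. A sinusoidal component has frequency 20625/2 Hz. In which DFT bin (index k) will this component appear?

DFT frequency resolution = f_s/N = 30000/32 = 1875/2 Hz
Bin index k = f_signal / resolution = 20625/2 / 1875/2 = 11
The signal frequency 20625/2 Hz falls in DFT bin k = 11.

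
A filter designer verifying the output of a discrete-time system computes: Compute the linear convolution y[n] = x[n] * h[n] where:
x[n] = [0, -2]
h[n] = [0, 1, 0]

y[n] = sum_k x[k]*h[n-k]. Output length = len(x) + len(h) - 1 = 2 + 3 - 1 = 4.
y[0] = 0*0 = 0
y[1] = -2*0 + 0*1 = 0
y[2] = -2*1 + 0*0 = -2
y[3] = -2*0 = 0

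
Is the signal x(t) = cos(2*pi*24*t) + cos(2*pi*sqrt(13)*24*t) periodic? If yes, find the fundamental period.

f1 = 24 Hz, f2 = 24*sqrt(13) Hz
Ratio f2/f1 = sqrt(13), which is irrational.
Since the frequency ratio is irrational, no common period exists.
The signal is not periodic.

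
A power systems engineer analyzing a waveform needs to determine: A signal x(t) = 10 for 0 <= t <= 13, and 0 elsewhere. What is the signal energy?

Energy = integral of |x(t)|^2 dt over the signal duration
= 10^2 * 13 = 100 * 13 = 1300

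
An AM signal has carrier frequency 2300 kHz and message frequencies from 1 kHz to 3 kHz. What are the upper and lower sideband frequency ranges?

Upper sideband (USB) = fc + [fm_low, fm_high] = 2300 + [1, 3] = [2301, 2303] kHz
Lower sideband (LSB) = fc - [fm_high, fm_low] = 2300 - [3, 1] = [2297, 2299] kHz
Total occupied spectrum: 2297 kHz to 2303 kHz (plus carrier at 2300 kHz)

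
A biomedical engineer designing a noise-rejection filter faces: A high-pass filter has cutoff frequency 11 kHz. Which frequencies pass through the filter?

A high-pass filter passes all frequencies above the cutoff frequency 11 kHz and attenuates lower frequencies.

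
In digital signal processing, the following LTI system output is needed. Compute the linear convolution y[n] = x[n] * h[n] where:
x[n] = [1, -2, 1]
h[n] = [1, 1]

y[n] = sum_k x[k]*h[n-k]. Output length = len(x) + len(h) - 1 = 3 + 2 - 1 = 4.
y[0] = 1*1 = 1
y[1] = -2*1 + 1*1 = -1
y[2] = 1*1 + -2*1 = -1
y[3] = 1*1 = 1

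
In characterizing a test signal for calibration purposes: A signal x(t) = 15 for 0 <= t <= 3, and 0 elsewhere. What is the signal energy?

Energy = integral of |x(t)|^2 dt over the signal duration
= 15^2 * 3 = 225 * 3 = 675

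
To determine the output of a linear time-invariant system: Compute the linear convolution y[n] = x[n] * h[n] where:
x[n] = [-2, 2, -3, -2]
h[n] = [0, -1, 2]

y[n] = sum_k x[k]*h[n-k]. Output length = len(x) + len(h) - 1 = 4 + 3 - 1 = 6.
y[0] = -2*0 = 0
y[1] = 2*0 + -2*-1 = 2
y[2] = -3*0 + 2*-1 + -2*2 = -6
y[3] = -2*0 + -3*-1 + 2*2 = 7
y[4] = -2*-1 + -3*2 = -4
y[5] = -2*2 = -4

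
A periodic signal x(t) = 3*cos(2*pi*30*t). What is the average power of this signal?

Average power of A*cos(wt) is A^2/2.
P = 3^2 / 2 = 9/2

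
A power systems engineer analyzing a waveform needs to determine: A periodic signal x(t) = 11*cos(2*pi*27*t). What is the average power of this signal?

Average power of A*cos(wt) is A^2/2.
P = 11^2 / 2 = 121/2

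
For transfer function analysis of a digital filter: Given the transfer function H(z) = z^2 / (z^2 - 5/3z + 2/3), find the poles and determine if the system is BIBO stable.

Poles are roots of the denominator: z^2 - 5/3z + 2/3 = 0.
Quadratic formula: z = [-(-5/3) +/- sqrt((-5/3)^2 - 4*(2/3))] / 2
Discriminant = 25/9 - 8/3 = 1/9; sqrt = 1/3.
z = (5/3 +/- 1/3) / 2 => z = 1 or z = 2/3.
|p1| = 1, |p2| = 2/3.
For BIBO stability, all poles must lie inside the unit circle (|p| < 1).
System is UNSTABLE since at least one |p| >= 1.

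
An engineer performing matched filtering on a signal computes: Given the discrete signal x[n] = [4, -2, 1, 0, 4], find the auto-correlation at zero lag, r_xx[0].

The auto-correlation at zero lag r_xx[0] equals the signal energy.
r_xx[0] = sum of x[n]^2 = 4^2 + (-2)^2 + 1^2 + 0^2 + 4^2
= 16 + 4 + 1 + 0 + 16 = 37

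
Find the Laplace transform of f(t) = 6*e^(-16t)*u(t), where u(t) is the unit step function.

Standard Laplace transform pair:
e^(-at)*u(t) <-> 1/(s+a)
With a = 16: L{6*e^(-16t)*u(t)} = 6/(s+16), ROC: Re(s) > -16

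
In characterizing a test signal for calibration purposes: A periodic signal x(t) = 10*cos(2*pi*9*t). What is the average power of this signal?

Average power of A*cos(wt) is A^2/2.
P = 10^2 / 2 = 100/2 = 50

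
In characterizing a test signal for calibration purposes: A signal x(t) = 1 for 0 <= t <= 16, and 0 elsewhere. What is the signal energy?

Energy = integral of |x(t)|^2 dt over the signal duration
= 1^2 * 16 = 1 * 16 = 16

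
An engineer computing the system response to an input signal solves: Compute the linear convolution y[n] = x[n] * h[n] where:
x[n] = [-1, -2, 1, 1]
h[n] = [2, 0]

y[n] = sum_k x[k]*h[n-k]. Output length = len(x) + len(h) - 1 = 4 + 2 - 1 = 5.
y[0] = -1*2 = -2
y[1] = -2*2 + -1*0 = -4
y[2] = 1*2 + -2*0 = 2
y[3] = 1*2 + 1*0 = 2
y[4] = 1*0 = 0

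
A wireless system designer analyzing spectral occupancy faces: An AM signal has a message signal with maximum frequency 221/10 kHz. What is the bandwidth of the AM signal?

In AM (double-sideband), the bandwidth is twice the message frequency.
BW = 2 * f_m = 2 * 221/10 kHz = 221/5 kHz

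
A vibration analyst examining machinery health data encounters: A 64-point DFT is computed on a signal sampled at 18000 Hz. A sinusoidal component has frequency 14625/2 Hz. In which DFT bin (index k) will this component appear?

DFT frequency resolution = f_s/N = 18000/64 = 1125/4 Hz
Bin index k = f_signal / resolution = 14625/2 / 1125/4 = 26
The signal frequency 14625/2 Hz falls in DFT bin k = 26.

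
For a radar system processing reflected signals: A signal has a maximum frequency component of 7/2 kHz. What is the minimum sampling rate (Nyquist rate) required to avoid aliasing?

By the Nyquist-Shannon sampling theorem,
the minimum sampling rate (Nyquist rate) must be at least 2 * f_max.
Nyquist rate = 2 * 7/2 kHz = 7 kHz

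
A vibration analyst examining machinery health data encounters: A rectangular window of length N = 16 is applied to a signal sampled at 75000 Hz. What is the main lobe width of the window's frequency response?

For a rectangular window of length N,
the main lobe width in frequency is 2*f_s/N.
= 2*75000/16 = 9375 Hz
This determines the minimum frequency separation for resolving two sinusoids.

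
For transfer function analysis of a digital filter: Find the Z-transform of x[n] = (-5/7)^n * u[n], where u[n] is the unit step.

The Z-transform of a^n * u[n] is z/(z-a) for |z| > |a|.
Here a = -5/7, so X(z) = z/(z - (-5/7)) = 7z/(7z + 5)
ROC: |z| > 5/7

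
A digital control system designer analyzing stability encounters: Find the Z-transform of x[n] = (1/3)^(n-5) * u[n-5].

Time-shifting property: if X(z) = Z{x[n]}, then Z{x[n-d]} = z^(-d) * X(z)
X(z) = z/(z - 1/3) for x[n] = (1/3)^n * u[n]
Z{x[n-5]} = z^(-5) * z/(z - 1/3) = z^(-4)/(z - 1/3)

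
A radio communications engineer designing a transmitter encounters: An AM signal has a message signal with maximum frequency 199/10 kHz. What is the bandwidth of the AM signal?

In AM (double-sideband), the bandwidth is twice the message frequency.
BW = 2 * f_m = 2 * 199/10 kHz = 199/5 kHz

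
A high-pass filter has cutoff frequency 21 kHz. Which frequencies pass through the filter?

A high-pass filter passes all frequencies above the cutoff frequency 21 kHz and attenuates lower frequencies.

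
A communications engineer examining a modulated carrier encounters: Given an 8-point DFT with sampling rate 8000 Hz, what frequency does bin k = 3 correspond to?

The frequency of DFT bin k is: f_k = k * f_s / N
f_3 = 3 * 8000 / 8 = 3000 Hz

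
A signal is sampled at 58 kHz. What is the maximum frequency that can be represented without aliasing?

The maximum frequency that can be represented without aliasing
is the Nyquist frequency: f_max = f_s / 2 = 58 kHz / 2 = 29 kHz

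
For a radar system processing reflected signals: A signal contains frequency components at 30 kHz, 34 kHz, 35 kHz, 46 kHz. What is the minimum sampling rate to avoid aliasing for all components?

The highest frequency component is f_max = 46 kHz.
Nyquist rate = 2 * f_max = 2 * 46 kHz = 92 kHz.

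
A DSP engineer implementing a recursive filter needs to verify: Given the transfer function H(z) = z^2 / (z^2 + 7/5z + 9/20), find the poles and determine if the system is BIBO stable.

Poles are roots of the denominator: z^2 + 7/5z + 9/20 = 0.
Quadratic formula: z = [-(7/5) +/- sqrt((7/5)^2 - 4*(9/20))] / 2
Discriminant = 49/25 - 9/5 = 4/25; sqrt = 2/5.
z = (-7/5 +/- 2/5) / 2 => z = -1/2 or z = -9/10.
|p1| = 1/2, |p2| = 9/10.
For BIBO stability, all poles must lie inside the unit circle (|p| < 1).
System is STABLE since both |p| < 1.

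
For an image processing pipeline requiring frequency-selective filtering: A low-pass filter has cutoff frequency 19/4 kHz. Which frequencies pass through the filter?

A low-pass filter passes all frequencies below the cutoff frequency 19/4 kHz and attenuates higher frequencies.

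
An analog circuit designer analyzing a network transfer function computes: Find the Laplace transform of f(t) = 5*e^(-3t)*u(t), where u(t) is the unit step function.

Standard Laplace transform pair:
e^(-at)*u(t) <-> 1/(s+a)
With a = 3: L{5*e^(-3t)*u(t)} = 5/(s+3), ROC: Re(s) > -3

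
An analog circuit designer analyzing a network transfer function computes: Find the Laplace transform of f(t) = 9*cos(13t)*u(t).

Standard pair: cos(wt)*u(t) <-> s/(s^2+w^2)
With w = 13: L{9*cos(13t)*u(t)} = 9s/(s^2+169)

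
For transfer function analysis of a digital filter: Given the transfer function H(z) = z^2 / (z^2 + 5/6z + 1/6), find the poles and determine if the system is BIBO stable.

Poles are roots of the denominator: z^2 + 5/6z + 1/6 = 0.
Quadratic formula: z = [-(5/6) +/- sqrt((5/6)^2 - 4*(1/6))] / 2
Discriminant = 25/36 - 2/3 = 1/36; sqrt = 1/6.
z = (-5/6 +/- 1/6) / 2 => z = -1/3 or z = -1/2.
|p1| = 1/2, |p2| = 1/3.
For BIBO stability, all poles must lie inside the unit circle (|p| < 1).
System is STABLE since both |p| < 1.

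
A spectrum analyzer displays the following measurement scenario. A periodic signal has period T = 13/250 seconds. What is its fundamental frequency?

The fundamental frequency is the reciprocal of the period.
f = 1/T = 1/(13/250) = 250/13 Hz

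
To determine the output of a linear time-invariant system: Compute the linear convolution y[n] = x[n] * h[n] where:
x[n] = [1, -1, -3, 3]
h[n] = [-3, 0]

y[n] = sum_k x[k]*h[n-k]. Output length = len(x) + len(h) - 1 = 4 + 2 - 1 = 5.
y[0] = 1*-3 = -3
y[1] = -1*-3 + 1*0 = 3
y[2] = -3*-3 + -1*0 = 9
y[3] = 3*-3 + -3*0 = -9
y[4] = 3*0 = 0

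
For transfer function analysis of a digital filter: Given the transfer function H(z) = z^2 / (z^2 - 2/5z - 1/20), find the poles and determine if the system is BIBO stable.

Poles are roots of the denominator: z^2 - 2/5z - 1/20 = 0.
Quadratic formula: z = [-(-2/5) +/- sqrt((-2/5)^2 - 4*(-1/20))] / 2
Discriminant = 4/25 + 1/5 = 9/25; sqrt = 3/5.
z = (2/5 +/- 3/5) / 2 => z = 1/2 or z = -1/10.
|p1| = 1/10, |p2| = 1/2.
For BIBO stability, all poles must lie inside the unit circle (|p| < 1).
System is STABLE since both |p| < 1.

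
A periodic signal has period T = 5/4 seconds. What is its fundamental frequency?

The fundamental frequency is the reciprocal of the period.
f = 1/T = 1/(5/4) = 4/5 Hz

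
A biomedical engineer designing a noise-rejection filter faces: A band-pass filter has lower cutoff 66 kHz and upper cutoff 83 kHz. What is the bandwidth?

Bandwidth = f_high - f_low
= 83 kHz - 66 kHz = 17 kHz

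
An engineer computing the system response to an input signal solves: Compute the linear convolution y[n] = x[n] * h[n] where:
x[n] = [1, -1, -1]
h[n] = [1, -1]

y[n] = sum_k x[k]*h[n-k]. Output length = len(x) + len(h) - 1 = 3 + 2 - 1 = 4.
y[0] = 1*1 = 1
y[1] = -1*1 + 1*-1 = -2
y[2] = -1*1 + -1*-1 = 0
y[3] = -1*-1 = 1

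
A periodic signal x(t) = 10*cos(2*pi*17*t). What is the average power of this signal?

Average power of A*cos(wt) is A^2/2.
P = 10^2 / 2 = 100/2 = 50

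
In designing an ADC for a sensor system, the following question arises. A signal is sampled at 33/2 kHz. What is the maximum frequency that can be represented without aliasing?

The maximum frequency that can be represented without aliasing
is the Nyquist frequency: f_max = f_s / 2 = 33/2 kHz / 2 = 33/4 kHz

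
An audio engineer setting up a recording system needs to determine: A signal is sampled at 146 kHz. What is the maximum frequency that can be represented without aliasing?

The maximum frequency that can be represented without aliasing
is the Nyquist frequency: f_max = f_s / 2 = 146 kHz / 2 = 73 kHz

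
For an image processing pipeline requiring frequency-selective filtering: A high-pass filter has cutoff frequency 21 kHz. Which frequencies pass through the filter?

A high-pass filter passes all frequencies above the cutoff frequency 21 kHz and attenuates lower frequencies.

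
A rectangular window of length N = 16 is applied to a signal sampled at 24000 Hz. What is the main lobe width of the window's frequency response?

For a rectangular window of length N,
the main lobe width in frequency is 2*f_s/N.
= 2*24000/16 = 3000 Hz
This determines the minimum frequency separation for resolving two sinusoids.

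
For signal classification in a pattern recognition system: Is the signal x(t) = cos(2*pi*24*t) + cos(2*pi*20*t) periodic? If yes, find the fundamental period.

f1 = 24 Hz, f2 = 20 Hz
Period T1 = 1/24, T2 = 1/20
Ratio T1/T2 = 20/24, which is rational.
The signal is periodic with fundamental period T = 1/GCD(24,20) = 1/4 s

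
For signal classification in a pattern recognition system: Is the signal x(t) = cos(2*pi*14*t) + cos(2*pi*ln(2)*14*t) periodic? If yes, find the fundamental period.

f1 = 14 Hz, f2 = 14*ln(2) Hz
Ratio f2/f1 = ln(2), which is irrational.
Since the frequency ratio is irrational, no common period exists.
The signal is not periodic.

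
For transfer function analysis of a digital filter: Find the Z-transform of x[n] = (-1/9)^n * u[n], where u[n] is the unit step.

The Z-transform of a^n * u[n] is z/(z-a) for |z| > |a|.
Here a = -1/9, so X(z) = z/(z - (-1/9)) = 9z/(9z + 1)
ROC: |z| > 1/9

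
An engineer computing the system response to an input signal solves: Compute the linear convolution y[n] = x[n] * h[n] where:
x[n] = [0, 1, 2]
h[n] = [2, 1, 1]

y[n] = sum_k x[k]*h[n-k]. Output length = len(x) + len(h) - 1 = 3 + 3 - 1 = 5.
y[0] = 0*2 = 0
y[1] = 1*2 + 0*1 = 2
y[2] = 2*2 + 1*1 + 0*1 = 5
y[3] = 2*1 + 1*1 = 3
y[4] = 2*1 = 2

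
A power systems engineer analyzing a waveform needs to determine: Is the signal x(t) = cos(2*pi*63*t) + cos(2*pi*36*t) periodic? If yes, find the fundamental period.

f1 = 63 Hz, f2 = 36 Hz
Period T1 = 1/63, T2 = 1/36
Ratio T1/T2 = 36/63, which is rational.
The signal is periodic with fundamental period T = 1/GCD(63,36) = 1/9 s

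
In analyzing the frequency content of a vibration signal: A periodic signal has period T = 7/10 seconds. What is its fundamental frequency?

The fundamental frequency is the reciprocal of the period.
f = 1/T = 1/(7/10) = 10/7 Hz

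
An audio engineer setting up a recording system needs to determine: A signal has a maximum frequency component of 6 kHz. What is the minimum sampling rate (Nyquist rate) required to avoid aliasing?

By the Nyquist-Shannon sampling theorem,
the minimum sampling rate (Nyquist rate) must be at least 2 * f_max.
Nyquist rate = 2 * 6 kHz = 12 kHz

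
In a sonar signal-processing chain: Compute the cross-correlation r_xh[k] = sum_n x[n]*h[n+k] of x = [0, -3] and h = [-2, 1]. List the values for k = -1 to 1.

Both sequences indexed from 0 and zero outside their support.
Lags with overlap: k = -1 to 1.
  r_xh[-1] = x[1]*h[0] = 6
  r_xh[0] = x[0]*h[0] + x[1]*h[1] = -3
  r_xh[1] = x[0]*h[1] = 0
r_xh = [6, -3, 0] (for k = -1, ..., 1)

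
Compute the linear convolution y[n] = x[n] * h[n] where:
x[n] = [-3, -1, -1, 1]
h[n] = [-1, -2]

y[n] = sum_k x[k]*h[n-k]. Output length = len(x) + len(h) - 1 = 4 + 2 - 1 = 5.
y[0] = -3*-1 = 3
y[1] = -1*-1 + -3*-2 = 7
y[2] = -1*-1 + -1*-2 = 3
y[3] = 1*-1 + -1*-2 = 1
y[4] = 1*-2 = -2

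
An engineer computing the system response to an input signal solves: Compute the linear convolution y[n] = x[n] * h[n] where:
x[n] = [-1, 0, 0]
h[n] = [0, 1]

y[n] = sum_k x[k]*h[n-k]. Output length = len(x) + len(h) - 1 = 3 + 2 - 1 = 4.
y[0] = -1*0 = 0
y[1] = 0*0 + -1*1 = -1
y[2] = 0*0 + 0*1 = 0
y[3] = 0*1 = 0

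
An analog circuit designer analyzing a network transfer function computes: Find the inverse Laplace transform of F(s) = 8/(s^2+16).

Standard pair: w/(s^2+w^2) <-> sin(wt)*u(t)
Recognize w^2 = 16, so w = 4; numerator 8 = 2*4.
f(t) = 2*sin(4t)*u(t)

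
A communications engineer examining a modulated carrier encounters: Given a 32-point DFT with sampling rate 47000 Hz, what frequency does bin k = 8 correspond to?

The frequency of DFT bin k is: f_k = k * f_s / N
f_8 = 8 * 47000 / 32 = 11750 Hz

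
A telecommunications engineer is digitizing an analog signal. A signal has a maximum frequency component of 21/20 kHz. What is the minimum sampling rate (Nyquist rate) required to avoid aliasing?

By the Nyquist-Shannon sampling theorem,
the minimum sampling rate (Nyquist rate) must be at least 2 * f_max.
Nyquist rate = 2 * 21/20 kHz = 21/10 kHz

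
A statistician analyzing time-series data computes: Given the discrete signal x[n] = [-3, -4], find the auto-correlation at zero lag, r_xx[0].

The auto-correlation at zero lag r_xx[0] equals the signal energy.
r_xx[0] = sum of x[n]^2 = (-3)^2 + (-4)^2
= 9 + 16 = 25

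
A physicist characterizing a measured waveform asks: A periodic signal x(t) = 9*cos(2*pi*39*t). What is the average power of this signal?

Average power of A*cos(wt) is A^2/2.
P = 9^2 / 2 = 81/2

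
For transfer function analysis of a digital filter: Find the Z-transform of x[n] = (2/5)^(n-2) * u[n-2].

Time-shifting property: if X(z) = Z{x[n]}, then Z{x[n-d]} = z^(-d) * X(z)
X(z) = z/(z - 2/5) for x[n] = (2/5)^n * u[n]
Z{x[n-2]} = z^(-2) * z/(z - 2/5) = z^(-1)/(z - 2/5)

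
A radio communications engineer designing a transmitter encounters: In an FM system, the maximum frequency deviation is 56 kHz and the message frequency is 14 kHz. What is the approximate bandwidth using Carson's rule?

Carson's rule: BW = 2*(delta_f + f_m)
= 2*(56 + 14) kHz = 140 kHz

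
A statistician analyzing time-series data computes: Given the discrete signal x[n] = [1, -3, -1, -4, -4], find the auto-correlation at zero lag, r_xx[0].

The auto-correlation at zero lag r_xx[0] equals the signal energy.
r_xx[0] = sum of x[n]^2 = 1^2 + (-3)^2 + (-1)^2 + (-4)^2 + (-4)^2
= 1 + 9 + 1 + 16 + 16 = 43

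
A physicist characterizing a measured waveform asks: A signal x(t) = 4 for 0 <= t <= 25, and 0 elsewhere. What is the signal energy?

Energy = integral of |x(t)|^2 dt over the signal duration
= 4^2 * 25 = 16 * 25 = 400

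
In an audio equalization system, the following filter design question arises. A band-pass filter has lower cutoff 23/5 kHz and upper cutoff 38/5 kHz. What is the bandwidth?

Bandwidth = f_high - f_low
= 38/5 kHz - 23/5 kHz = 3 kHz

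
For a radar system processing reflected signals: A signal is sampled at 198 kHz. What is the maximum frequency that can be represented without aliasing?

The maximum frequency that can be represented without aliasing
is the Nyquist frequency: f_max = f_s / 2 = 198 kHz / 2 = 99 kHz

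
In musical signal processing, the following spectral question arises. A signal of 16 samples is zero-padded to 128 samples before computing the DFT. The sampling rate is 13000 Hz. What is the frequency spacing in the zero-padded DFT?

Original DFT: N = 16, resolution = f_s/N = 13000/16 = 1625/2 Hz
Zero-padded DFT: N = 128, resolution = f_s/N = 13000/128 = 1625/16 Hz
Zero-padding interpolates the spectrum (finer frequency grid)
but does NOT improve the true spectral resolution (ability to resolve close frequencies).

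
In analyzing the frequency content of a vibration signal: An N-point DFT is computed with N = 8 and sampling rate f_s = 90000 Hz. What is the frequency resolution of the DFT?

DFT frequency resolution = f_s / N
= 90000 / 8 = 11250 Hz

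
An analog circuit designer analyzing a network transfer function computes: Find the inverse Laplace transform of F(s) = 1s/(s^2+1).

Standard pair: s/(s^2+w^2) <-> cos(wt)*u(t)
With k=1, w=1: f(t) = cos(t)*u(t)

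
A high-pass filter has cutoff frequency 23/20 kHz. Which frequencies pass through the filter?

A high-pass filter passes all frequencies above the cutoff frequency 23/20 kHz and attenuates lower frequencies.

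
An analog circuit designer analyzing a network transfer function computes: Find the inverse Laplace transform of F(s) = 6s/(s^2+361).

Standard pair: s/(s^2+w^2) <-> cos(wt)*u(t)
With k=6, w=19: f(t) = 6*cos(19t)*u(t)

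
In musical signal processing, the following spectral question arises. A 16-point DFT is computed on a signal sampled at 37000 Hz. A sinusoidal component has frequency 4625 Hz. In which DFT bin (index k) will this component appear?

DFT frequency resolution = f_s/N = 37000/16 = 4625/2 Hz
Bin index k = f_signal / resolution = 4625 / 4625/2 = 2
The signal frequency 4625 Hz falls in DFT bin k = 2.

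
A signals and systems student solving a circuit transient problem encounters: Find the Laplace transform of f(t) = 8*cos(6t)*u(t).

Standard pair: cos(wt)*u(t) <-> s/(s^2+w^2)
With w = 6: L{8*cos(6t)*u(t)} = 8s/(s^2+36)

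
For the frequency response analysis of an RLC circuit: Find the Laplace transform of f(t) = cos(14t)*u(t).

Standard pair: cos(wt)*u(t) <-> s/(s^2+w^2)
With w = 14: L{cos(14t)*u(t)} = s/(s^2+196)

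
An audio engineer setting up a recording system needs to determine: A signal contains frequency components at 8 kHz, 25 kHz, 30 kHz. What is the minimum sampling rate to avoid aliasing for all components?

The highest frequency component is f_max = 30 kHz.
Nyquist rate = 2 * f_max = 2 * 30 kHz = 60 kHz.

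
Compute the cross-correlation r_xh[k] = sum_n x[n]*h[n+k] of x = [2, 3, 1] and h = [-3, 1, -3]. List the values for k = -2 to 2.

Both sequences indexed from 0 and zero outside their support.
Lags with overlap: k = -2 to 2.
  r_xh[-2] = x[2]*h[0] = -3
  r_xh[-1] = x[1]*h[0] + x[2]*h[1] = -8
  r_xh[0] = x[0]*h[0] + x[1]*h[1] + x[2]*h[2] = -6
  r_xh[1] = x[0]*h[1] + x[1]*h[2] = -7
  r_xh[2] = x[0]*h[2] = -6
r_xh = [-3, -8, -6, -7, -6] (for k = -2, ..., 2)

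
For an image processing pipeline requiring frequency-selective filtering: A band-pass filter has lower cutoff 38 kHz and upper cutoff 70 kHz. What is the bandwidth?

Bandwidth = f_high - f_low
= 70 kHz - 38 kHz = 32 kHz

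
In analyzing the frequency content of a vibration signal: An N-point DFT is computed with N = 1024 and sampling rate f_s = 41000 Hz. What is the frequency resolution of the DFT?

DFT frequency resolution = f_s / N
= 41000 / 1024 = 5125/128 Hz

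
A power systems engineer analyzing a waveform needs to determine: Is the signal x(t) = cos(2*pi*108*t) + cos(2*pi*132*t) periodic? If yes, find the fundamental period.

f1 = 108 Hz, f2 = 132 Hz
Period T1 = 1/108, T2 = 1/132
Ratio T1/T2 = 132/108, which is rational.
The signal is periodic with fundamental period T = 1/GCD(108,132) = 1/12 s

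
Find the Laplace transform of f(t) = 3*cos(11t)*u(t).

Standard pair: cos(wt)*u(t) <-> s/(s^2+w^2)
With w = 11: L{3*cos(11t)*u(t)} = 3s/(s^2+121)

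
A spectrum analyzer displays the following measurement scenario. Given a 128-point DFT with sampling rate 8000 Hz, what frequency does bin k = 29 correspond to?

The frequency of DFT bin k is: f_k = k * f_s / N
f_29 = 29 * 8000 / 128 = 3625/2 Hz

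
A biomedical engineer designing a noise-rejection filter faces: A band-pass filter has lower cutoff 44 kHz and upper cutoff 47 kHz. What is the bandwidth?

Bandwidth = f_high - f_low
= 47 kHz - 44 kHz = 3 kHz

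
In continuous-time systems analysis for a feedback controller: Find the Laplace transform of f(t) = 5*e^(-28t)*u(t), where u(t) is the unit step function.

Standard Laplace transform pair:
e^(-at)*u(t) <-> 1/(s+a)
With a = 28: L{5*e^(-28t)*u(t)} = 5/(s+28), ROC: Re(s) > -28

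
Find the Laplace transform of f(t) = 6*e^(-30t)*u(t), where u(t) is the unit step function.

Standard Laplace transform pair:
e^(-at)*u(t) <-> 1/(s+a)
With a = 30: L{6*e^(-30t)*u(t)} = 6/(s+30), ROC: Re(s) > -30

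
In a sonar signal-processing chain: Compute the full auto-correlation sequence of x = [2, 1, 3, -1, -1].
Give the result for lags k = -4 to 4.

r_xx[k] = sum_m x[m]*x[m+k], indexed from 0, for k = -4 to 4:
  r_xx[-4] = x[4]*x[0] = -2
  r_xx[-3] = x[3]*x[0] + x[4]*x[1] = -3
  r_xx[-2] = x[2]*x[0] + x[3]*x[1] + x[4]*x[2] = 2
  r_xx[-1] = x[1]*x[0] + x[2]*x[1] + x[3]*x[2] + x[4]*x[3] = 3
  r_xx[0] = x[0]*x[0] + x[1]*x[1] + x[2]*x[2] + x[3]*x[3] + x[4]*x[4] = 16
  r_xx[1] = x[0]*x[1] + x[1]*x[2] + x[2]*x[3] + x[3]*x[4] = 3
  r_xx[2] = x[0]*x[2] + x[1]*x[3] + x[2]*x[4] = 2
  r_xx[3] = x[0]*x[3] + x[1]*x[4] = -3
  r_xx[4] = x[0]*x[4] = -2
r_xx = [-2, -3, 2, 3, 16, 3, 2, -3, -2]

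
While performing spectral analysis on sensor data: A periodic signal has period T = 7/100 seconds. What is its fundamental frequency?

The fundamental frequency is the reciprocal of the period.
f = 1/T = 1/(7/100) = 100/7 Hz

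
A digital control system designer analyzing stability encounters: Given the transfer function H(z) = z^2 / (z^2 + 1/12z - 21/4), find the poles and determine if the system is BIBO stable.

Poles are roots of the denominator: z^2 + 1/12z - 21/4 = 0.
Quadratic formula: z = [-(1/12) +/- sqrt((1/12)^2 - 4*(-21/4))] / 2
Discriminant = 1/144 + 21 = 3025/144; sqrt = 55/12.
z = (-1/12 +/- 55/12) / 2 => z = 9/4 or z = -7/3.
|p1| = 7/3, |p2| = 9/4.
For BIBO stability, all poles must lie inside the unit circle (|p| < 1).
System is UNSTABLE since at least one |p| >= 1.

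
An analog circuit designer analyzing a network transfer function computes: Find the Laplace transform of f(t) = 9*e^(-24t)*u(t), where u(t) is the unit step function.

Standard Laplace transform pair:
e^(-at)*u(t) <-> 1/(s+a)
With a = 24: L{9*e^(-24t)*u(t)} = 9/(s+24), ROC: Re(s) > -24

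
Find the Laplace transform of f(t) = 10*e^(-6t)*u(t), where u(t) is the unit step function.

Standard Laplace transform pair:
e^(-at)*u(t) <-> 1/(s+a)
With a = 6: L{10*e^(-6t)*u(t)} = 10/(s+6), ROC: Re(s) > -6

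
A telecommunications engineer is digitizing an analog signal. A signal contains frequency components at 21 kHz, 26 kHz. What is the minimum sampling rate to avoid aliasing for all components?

The highest frequency component is f_max = 26 kHz.
Nyquist rate = 2 * f_max = 2 * 26 kHz = 52 kHz.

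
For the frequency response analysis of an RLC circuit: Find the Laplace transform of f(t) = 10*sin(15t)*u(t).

Standard pair: sin(wt)*u(t) <-> w/(s^2+w^2)
With w = 15: L{10*sin(15t)*u(t)} = 150/(s^2+225)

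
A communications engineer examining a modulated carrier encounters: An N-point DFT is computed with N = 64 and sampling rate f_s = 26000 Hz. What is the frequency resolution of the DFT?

DFT frequency resolution = f_s / N
= 26000 / 64 = 1625/4 Hz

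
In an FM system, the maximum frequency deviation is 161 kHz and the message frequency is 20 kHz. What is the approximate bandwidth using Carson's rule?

Carson's rule: BW = 2*(delta_f + f_m)
= 2*(161 + 20) kHz = 362 kHz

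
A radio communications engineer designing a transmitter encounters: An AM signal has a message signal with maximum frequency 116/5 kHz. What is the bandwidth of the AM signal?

In AM (double-sideband), the bandwidth is twice the message frequency.
BW = 2 * f_m = 2 * 116/5 kHz = 232/5 kHz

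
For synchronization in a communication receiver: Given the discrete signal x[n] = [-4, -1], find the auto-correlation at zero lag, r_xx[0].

The auto-correlation at zero lag r_xx[0] equals the signal energy.
r_xx[0] = sum of x[n]^2 = (-4)^2 + (-1)^2
= 16 + 1 = 17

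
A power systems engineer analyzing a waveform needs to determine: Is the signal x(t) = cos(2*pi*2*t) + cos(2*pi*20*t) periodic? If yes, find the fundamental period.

f1 = 2 Hz, f2 = 20 Hz
Period T1 = 1/2, T2 = 1/20
Ratio T1/T2 = 20/2, which is rational.
The signal is periodic with fundamental period T = 1/GCD(2,20) = 1/2 s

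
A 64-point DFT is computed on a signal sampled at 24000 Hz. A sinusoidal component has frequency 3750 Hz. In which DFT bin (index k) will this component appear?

DFT frequency resolution = f_s/N = 24000/64 = 375 Hz
Bin index k = f_signal / resolution = 3750 / 375 = 10
The signal frequency 3750 Hz falls in DFT bin k = 10.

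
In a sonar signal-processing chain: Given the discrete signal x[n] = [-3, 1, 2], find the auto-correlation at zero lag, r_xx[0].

The auto-correlation at zero lag r_xx[0] equals the signal energy.
r_xx[0] = sum of x[n]^2 = (-3)^2 + 1^2 + 2^2
= 9 + 1 + 4 = 14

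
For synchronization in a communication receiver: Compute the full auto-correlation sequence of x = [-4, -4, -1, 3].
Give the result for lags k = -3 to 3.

r_xx[k] = sum_m x[m]*x[m+k], indexed from 0, for k = -3 to 3:
  r_xx[-3] = x[3]*x[0] = -12
  r_xx[-2] = x[2]*x[0] + x[3]*x[1] = -8
  r_xx[-1] = x[1]*x[0] + x[2]*x[1] + x[3]*x[2] = 17
  r_xx[0] = x[0]*x[0] + x[1]*x[1] + x[2]*x[2] + x[3]*x[3] = 42
  r_xx[1] = x[0]*x[1] + x[1]*x[2] + x[2]*x[3] = 17
  r_xx[2] = x[0]*x[2] + x[1]*x[3] = -8
  r_xx[3] = x[0]*x[3] = -12
r_xx = [-12, -8, 17, 42, 17, -8, -12]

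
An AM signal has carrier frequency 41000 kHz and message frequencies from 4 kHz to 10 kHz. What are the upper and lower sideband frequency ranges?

Upper sideband (USB) = fc + [fm_low, fm_high] = 41000 + [4, 10] = [41004, 41010] kHz
Lower sideband (LSB) = fc - [fm_high, fm_low] = 41000 - [10, 4] = [40990, 40996] kHz
Total occupied spectrum: 40990 kHz to 41010 kHz (plus carrier at 41000 kHz)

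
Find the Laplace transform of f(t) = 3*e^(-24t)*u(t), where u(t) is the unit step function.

Standard Laplace transform pair:
e^(-at)*u(t) <-> 1/(s+a)
With a = 24: L{3*e^(-24t)*u(t)} = 3/(s+24), ROC: Re(s) > -24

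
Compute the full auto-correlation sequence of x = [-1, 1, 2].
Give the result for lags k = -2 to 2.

r_xx[k] = sum_m x[m]*x[m+k], indexed from 0, for k = -2 to 2:
  r_xx[-2] = x[2]*x[0] = -2
  r_xx[-1] = x[1]*x[0] + x[2]*x[1] = 1
  r_xx[0] = x[0]*x[0] + x[1]*x[1] + x[2]*x[2] = 6
  r_xx[1] = x[0]*x[1] + x[1]*x[2] = 1
  r_xx[2] = x[0]*x[2] = -2
r_xx = [-2, 1, 6, 1, -2]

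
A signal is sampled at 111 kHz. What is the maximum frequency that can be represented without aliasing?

The maximum frequency that can be represented without aliasing
is the Nyquist frequency: f_max = f_s / 2 = 111 kHz / 2 = 111/2 kHz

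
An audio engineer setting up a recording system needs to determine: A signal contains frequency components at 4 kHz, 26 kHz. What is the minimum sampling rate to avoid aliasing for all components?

The highest frequency component is f_max = 26 kHz.
Nyquist rate = 2 * f_max = 2 * 26 kHz = 52 kHz.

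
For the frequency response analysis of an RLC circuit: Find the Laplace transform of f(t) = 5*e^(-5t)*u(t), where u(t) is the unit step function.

Standard Laplace transform pair:
e^(-at)*u(t) <-> 1/(s+a)
With a = 5: L{5*e^(-5t)*u(t)} = 5/(s+5), ROC: Re(s) > -5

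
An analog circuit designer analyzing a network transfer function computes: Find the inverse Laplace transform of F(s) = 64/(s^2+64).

Standard pair: w/(s^2+w^2) <-> sin(wt)*u(t)
Recognize w^2 = 64, so w = 8; numerator 64 = 8*8.
f(t) = 8*sin(8t)*u(t)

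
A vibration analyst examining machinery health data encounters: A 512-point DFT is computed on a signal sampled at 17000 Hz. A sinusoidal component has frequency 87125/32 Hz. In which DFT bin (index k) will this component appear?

DFT frequency resolution = f_s/N = 17000/512 = 2125/64 Hz
Bin index k = f_signal / resolution = 87125/32 / 2125/64 = 82
The signal frequency 87125/32 Hz falls in DFT bin k = 82.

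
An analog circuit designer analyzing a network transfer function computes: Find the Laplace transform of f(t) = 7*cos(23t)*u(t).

Standard pair: cos(wt)*u(t) <-> s/(s^2+w^2)
With w = 23: L{7*cos(23t)*u(t)} = 7s/(s^2+529)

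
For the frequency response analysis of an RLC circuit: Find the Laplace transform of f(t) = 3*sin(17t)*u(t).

Standard pair: sin(wt)*u(t) <-> w/(s^2+w^2)
With w = 17: L{3*sin(17t)*u(t)} = 51/(s^2+289)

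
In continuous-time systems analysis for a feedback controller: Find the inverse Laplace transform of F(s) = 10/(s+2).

Standard pair: k/(s+a) <-> k*e^(-at)*u(t)
With k=10, a=2: f(t) = 10*e^(-2t)*u(t)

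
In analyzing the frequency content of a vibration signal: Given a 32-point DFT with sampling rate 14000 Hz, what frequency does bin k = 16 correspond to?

The frequency of DFT bin k is: f_k = k * f_s / N
f_16 = 16 * 14000 / 32 = 7000 Hz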